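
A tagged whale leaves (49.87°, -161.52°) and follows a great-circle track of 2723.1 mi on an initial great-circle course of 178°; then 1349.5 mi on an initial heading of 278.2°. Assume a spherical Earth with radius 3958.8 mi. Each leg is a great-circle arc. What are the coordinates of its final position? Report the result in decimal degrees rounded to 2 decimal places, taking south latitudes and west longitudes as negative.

latitude 12.60°, longitude 179.95°

Apply the spherical direct solution leg by leg, carrying full precision between legs.
Leg 1: from (49.87°, -161.52°), δ = 2723.1/3958.8 = 0.687860 rad, θ = 178° → φ = 10.47°, λ = -160.23°.
Leg 2: from (10.47°, -160.23°), δ = 1349.5/3958.8 = 0.340886 rad, θ = 278.2° → φ = 12.60°, λ = 179.95°.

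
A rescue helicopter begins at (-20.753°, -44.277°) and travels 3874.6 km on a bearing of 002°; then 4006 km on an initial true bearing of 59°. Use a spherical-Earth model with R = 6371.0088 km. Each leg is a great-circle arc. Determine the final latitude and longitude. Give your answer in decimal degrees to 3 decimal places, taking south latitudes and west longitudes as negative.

Apply the spherical direct solution leg by leg, carrying full precision between legs.
Leg 1: from (-20.753°, -44.277°), δ = 3874.6/6371.0088 = 0.608161 rad, θ = 2° → φ = 14.073°, λ = -43.099°.
Leg 2: from (14.073°, -43.099°), δ = 4006/6371.0088 = 0.628786 rad, θ = 59° → φ = 29.372°, λ = -7.752°.

latitude 29.372°, longitude -7.752°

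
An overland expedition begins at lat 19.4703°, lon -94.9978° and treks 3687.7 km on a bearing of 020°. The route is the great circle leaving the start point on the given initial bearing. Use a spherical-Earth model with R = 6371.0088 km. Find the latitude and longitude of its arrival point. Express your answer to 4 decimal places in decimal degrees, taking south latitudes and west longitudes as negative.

The arc subtends δ = 3687.7/6371.0088 = 0.578825 rad at the centre.
With φ₁ = 19.4703° = 0.339821 rad and θ = 20° = 0.349066 rad:
sin φ₂ = sin φ₁ cos δ + cos φ₁ sin δ cos θ = (0.333318)(0.837106) + (0.942814)(0.547041)(0.939693) = 0.763677
φ₂ = asin(0.763677) = 0.868989 rad = 49.7894°.
For the longitude increment, Δλ = atan2( sin θ sin δ cos φ₁, cos δ − sin φ₁ sin φ₂ ) = atan2(0.176400, 0.582559) = 16.8464°.
λ₂ = -94.9978° + 16.8464° = -78.1514°.

latitude 49.7894°, longitude -78.1514°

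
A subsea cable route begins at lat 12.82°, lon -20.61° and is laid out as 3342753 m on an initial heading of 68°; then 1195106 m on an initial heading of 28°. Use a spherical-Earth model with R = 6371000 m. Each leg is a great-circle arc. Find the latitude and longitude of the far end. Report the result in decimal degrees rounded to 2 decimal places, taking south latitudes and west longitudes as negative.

latitude 31.40°, longitude 15.35°

Apply the spherical direct solution leg by leg, carrying full precision between legs.
Leg 1: from (12.82°, -20.61°), δ = 3342753/6371000 = 0.524683 rad, θ = 68° → φ = 22.03°, λ = 9.46°.
Leg 2: from (22.03°, 9.46°), δ = 1195106/6371000 = 0.187585 rad, θ = 28° → φ = 31.40°, λ = 15.35°.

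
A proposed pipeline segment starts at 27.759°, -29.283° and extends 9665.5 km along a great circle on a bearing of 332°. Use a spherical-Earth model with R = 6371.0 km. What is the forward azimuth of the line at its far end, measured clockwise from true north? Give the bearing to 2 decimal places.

Angular distance δ = d/R = 9665.5 / 6371 = 1.517109 rad.
With φ₁ = 27.759° = 0.484486 rad and θ = 332° = 5.794493 rad:
Destination latitude: φ₂ = arcsin( sin φ₁ cos δ + cos φ₁ sin δ cos θ ) = arcsin(0.805201) = 53.630°.
Then Δλ = atan2(-0.414844, -0.321363) = -2.229895 rad, from sin θ sin δ cos φ₁ over cos δ − sin φ₁ sin φ₂.
λ₂ = -29.283° + -127.764° = -157.047°.
The forward bearing on arrival equals the back-azimuth from the destination plus 180°.
Back-azimuth from P₂ (53.63°, -157.05°) to P₁ (27.76°, -29.28°), with Δλ' = λ₁ − λ₂ = 127.76°: atan2( sin Δλ' cos φ₁ , cos φ₂ sin φ₁ − sin φ₂ cos φ₁ cos Δλ' ) = 44.47°.
Final bearing = (44.47° + 180°) mod 360° = 224.47°.

final bearing 224.47°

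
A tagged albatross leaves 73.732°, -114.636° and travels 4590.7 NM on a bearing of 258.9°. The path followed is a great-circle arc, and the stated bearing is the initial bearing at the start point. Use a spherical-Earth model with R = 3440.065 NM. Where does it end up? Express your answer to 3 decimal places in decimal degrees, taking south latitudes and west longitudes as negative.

latitude 9.923°, longitude 169.782°

The arc subtends δ = 4590.7/3440.065 = 1.334481 rad at the centre.
Start latitude φ₁ = 1.286866 rad; initial bearing θ = 4.518657 rad.
Destination latitude: φ₂ = arcsin( sin φ₁ cos δ + cos φ₁ sin δ cos θ ) = arcsin(0.172316) = 9.923°.
For the longitude increment, Δλ = atan2( sin θ sin δ cos φ₁, cos δ − sin φ₁ sin φ₂ ) = atan2(-0.267250, 0.068705) = -75.582°.
λ₂ = -114.636° + -75.582° = -190.218°, normalized to (−180°, 180°] → 169.782°.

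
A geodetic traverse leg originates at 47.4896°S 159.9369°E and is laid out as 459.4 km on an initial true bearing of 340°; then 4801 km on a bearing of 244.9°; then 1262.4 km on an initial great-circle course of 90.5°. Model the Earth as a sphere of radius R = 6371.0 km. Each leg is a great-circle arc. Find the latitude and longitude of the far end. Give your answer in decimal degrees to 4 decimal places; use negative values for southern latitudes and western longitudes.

Apply the spherical direct solution leg by leg, carrying full precision between legs.
Leg 1: from (-47.4896°, 159.9369°), δ = 459.4/6371 = 0.072108 rad, θ = 340° → φ = -43.5899°, λ = 157.9873°.
Leg 2: from (-43.5899°, 157.9873°), δ = 4801/6371 = 0.753571 rad, θ = 244.9° → φ = -45.4831°, λ = 95.8860°.
Leg 3: from (-45.4831°, 95.8860°), δ = 1262.4/6371 = 0.198148 rad, θ = 90.5° → φ = -44.4507°, λ = 111.8928°.

latitude -44.4507°, longitude 111.8928°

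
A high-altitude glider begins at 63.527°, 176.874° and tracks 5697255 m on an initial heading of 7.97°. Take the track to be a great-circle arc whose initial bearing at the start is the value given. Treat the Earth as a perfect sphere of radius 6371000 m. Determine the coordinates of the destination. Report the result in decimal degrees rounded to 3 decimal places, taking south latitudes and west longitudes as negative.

Central angle δ = d/R = 0.894248 rad.
Converting: φ₁ = 1.108755 rad, θ = 0.139103 rad.
Destination latitude: φ₂ = arcsin( sin φ₁ cos δ + cos φ₁ sin δ cos θ ) = arcsin(0.904686) = 64.781°.
For the longitude increment, Δλ = atan2( sin θ sin δ cos φ₁, cos δ − sin φ₁ sin φ₂ ) = atan2(0.048195, -0.183720) = 165.301°.
λ₂ = 176.874° + 165.301° = 342.175°, normalized to (−180°, 180°] → -17.825°.

latitude 64.781°, longitude -17.825°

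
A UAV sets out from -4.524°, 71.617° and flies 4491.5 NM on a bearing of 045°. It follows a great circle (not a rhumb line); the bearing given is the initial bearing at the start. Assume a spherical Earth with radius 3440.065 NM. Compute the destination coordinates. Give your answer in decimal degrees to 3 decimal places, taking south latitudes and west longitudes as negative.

latitude 41.269°, longitude 136.834°

Angular distance δ = d/R = 4491.5 / 3440.065 = 1.305644 rad.
With φ₁ = -4.524° = -0.078959 rad and θ = 45° = 0.785398 rad:
Destination latitude: φ₂ = arcsin( sin φ₁ cos δ + cos φ₁ sin δ cos θ ) = arcsin(0.659599) = 41.269°.
Δλ = atan2( sin θ sin δ cos φ₁ , cos δ − sin φ₁ sin φ₂ ) = atan2(0.680269, 0.314083) = 1.138252 rad = 65.217°.
λ₂ = λ₁ + Δλ = 136.834°.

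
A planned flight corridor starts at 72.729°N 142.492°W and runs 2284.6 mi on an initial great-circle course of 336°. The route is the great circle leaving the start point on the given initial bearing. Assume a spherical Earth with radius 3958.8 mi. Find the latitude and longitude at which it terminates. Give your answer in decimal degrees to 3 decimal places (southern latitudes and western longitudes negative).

latitude 71.485°, longitude 81.841°

Central angle δ = d/R = 0.577094 rad.
Converting: φ₁ = 1.269361 rad, θ = 5.864306 rad.
Applying the spherical law of cosines for sides, sin φ₂ = sin φ₁ cos δ + cos φ₁ sin δ cos θ = 0.948242, so φ₂ = 71.485°.
For the longitude increment, Δλ = atan2( sin θ sin δ cos φ₁, cos δ − sin φ₁ sin φ₂ ) = atan2(-0.065884, -0.067435) = -135.667°.
λ₂ = -142.492° + -135.667° = -278.159°, normalized to (−180°, 180°] → 81.841°.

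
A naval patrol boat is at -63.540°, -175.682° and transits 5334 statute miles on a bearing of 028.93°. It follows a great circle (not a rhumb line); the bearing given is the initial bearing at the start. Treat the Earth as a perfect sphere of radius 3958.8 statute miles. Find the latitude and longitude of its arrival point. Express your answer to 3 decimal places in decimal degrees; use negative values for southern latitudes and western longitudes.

The arc subtends δ = 5334/3958.8 = 1.347378 rad at the centre.
Converting: φ₁ = -1.108982 rad, θ = 0.504924 rad.
Destination latitude: φ₂ = arcsin( sin φ₁ cos δ + cos φ₁ sin δ cos θ ) = arcsin(0.181924) = 10.482°.
For the longitude increment, Δλ = atan2( sin θ sin δ cos φ₁, cos δ − sin φ₁ sin φ₂ ) = atan2(0.210185, 0.384431) = 28.667°.
Hence λ₂ = -175.682° + 28.667° = -147.015°.

latitude 10.482°, longitude -147.015°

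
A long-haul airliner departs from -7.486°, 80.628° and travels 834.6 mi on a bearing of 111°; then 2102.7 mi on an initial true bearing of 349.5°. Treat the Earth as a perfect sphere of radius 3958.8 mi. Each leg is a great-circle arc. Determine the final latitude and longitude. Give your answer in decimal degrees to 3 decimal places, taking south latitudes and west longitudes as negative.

Apply the spherical direct solution leg by leg, carrying full precision between legs.
Leg 1: from (-7.486°, 80.628°), δ = 834.6/3958.8 = 0.210821 rad, θ = 111° → φ = -11.640°, λ = 92.134°.
Leg 2: from (-11.640°, 92.134°), δ = 2102.7/3958.8 = 0.531146 rad, θ = 349.5° → φ = 18.291°, λ = 86.555°.

latitude 18.291°, longitude 86.555°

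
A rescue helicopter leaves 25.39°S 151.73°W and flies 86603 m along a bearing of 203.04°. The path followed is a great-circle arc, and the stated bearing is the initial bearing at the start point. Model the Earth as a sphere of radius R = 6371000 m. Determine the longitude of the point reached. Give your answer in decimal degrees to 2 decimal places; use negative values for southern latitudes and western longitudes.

Angular distance δ = d/R = 86603 / 6371000 = 0.013593 rad.
Start latitude φ₁ = -0.443139 rad; initial bearing θ = 3.543717 rad.
Destination latitude: φ₂ = arcsin( sin φ₁ cos δ + cos φ₁ sin δ cos θ ) = arcsin(-0.440038) = -26.11°.
Then Δλ = atan2(-0.004806, 0.811229) = -0.005924 rad, from sin θ sin δ cos φ₁ over cos δ − sin φ₁ sin φ₂.
Hence λ₂ = -151.73° + -0.34° = -152.07°.

longitude -152.07°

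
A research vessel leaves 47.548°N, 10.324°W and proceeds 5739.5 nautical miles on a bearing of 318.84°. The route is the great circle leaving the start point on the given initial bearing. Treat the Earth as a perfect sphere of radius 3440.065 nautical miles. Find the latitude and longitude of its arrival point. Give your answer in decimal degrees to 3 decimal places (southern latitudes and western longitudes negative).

δ = 5739.5/3440.065 = 1.668428 rad (95.5939°).
With φ₁ = 47.548° = 0.829869 rad and θ = 318.84° = 5.564808 rad:
sin φ₂ = sin φ₁ cos δ + cos φ₁ sin δ cos θ = (0.737843)(-0.097476) + (0.674972)(0.995238)(0.752875) = 0.433827
φ₂ = asin(0.433827) = 0.448736 rad = 25.711°.
For the longitude increment, Δλ = atan2( sin θ sin δ cos φ₁, cos δ − sin φ₁ sin φ₂ ) = atan2(-0.442127, -0.417573) = -133.364°.
λ₂ = λ₁ + Δλ = -143.688°.

latitude 25.711°, longitude -143.688°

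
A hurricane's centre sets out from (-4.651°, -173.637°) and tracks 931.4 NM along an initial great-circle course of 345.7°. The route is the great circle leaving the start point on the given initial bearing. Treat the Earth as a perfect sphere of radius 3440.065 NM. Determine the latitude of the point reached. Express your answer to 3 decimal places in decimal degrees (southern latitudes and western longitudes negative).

latitude 10.380°

δ = 931.4/3440.065 = 0.270751 rad (15.5129°).
Converting: φ₁ = -0.081175 rad, θ = 6.033603 rad.
Destination latitude: φ₂ = arcsin( sin φ₁ cos δ + cos φ₁ sin δ cos θ ) = arcsin(0.180182) = 10.380°.
Then Δλ = atan2(-0.065844, 0.978181) = -0.067211 rad, from sin θ sin δ cos φ₁ over cos δ − sin φ₁ sin φ₂.
λ₂ = -173.637° + -3.851° = -177.488°.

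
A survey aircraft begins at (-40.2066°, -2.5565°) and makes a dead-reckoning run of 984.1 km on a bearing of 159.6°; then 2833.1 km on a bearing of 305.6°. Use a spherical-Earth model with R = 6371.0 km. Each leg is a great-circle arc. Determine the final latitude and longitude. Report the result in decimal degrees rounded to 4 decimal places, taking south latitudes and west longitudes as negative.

latitude -30.6001°, longitude -21.8986°

Apply the spherical direct solution leg by leg, carrying full precision between legs.
Leg 1: from (-40.2066°, -2.5565°), δ = 984.1/6371 = 0.154466 rad, θ = 159.6° → φ = -48.4166°, λ = 2.0781°.
Leg 2: from (-48.4166°, 2.0781°), δ = 2833.1/6371 = 0.444687 rad, θ = 305.6° → φ = -30.6001°, λ = -21.8986°.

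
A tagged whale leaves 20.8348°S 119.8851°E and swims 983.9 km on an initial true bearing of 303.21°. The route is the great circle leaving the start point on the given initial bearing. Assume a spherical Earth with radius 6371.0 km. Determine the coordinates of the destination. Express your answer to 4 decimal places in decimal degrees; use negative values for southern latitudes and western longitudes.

Angular distance δ = d/R = 983.9 / 6371 = 0.154434 rad.
Start latitude φ₁ = -0.363636 rad; initial bearing θ = 5.292013 rad.
sin φ₂ = sin φ₁ cos δ + cos φ₁ sin δ cos θ = (-0.355675)(0.988099) + (0.934610)(0.153821)(0.547709) = -0.272702
φ₂ = asin(-0.272702) = -0.276200 rad = -15.8251°.
Then Δλ = atan2(-0.120282, 0.891106) = -0.134169 rad, from sin θ sin δ cos φ₁ over cos δ − sin φ₁ sin φ₂.
λ₂ = λ₁ + Δλ = 112.1978°.

latitude -15.8251°, longitude 112.1978°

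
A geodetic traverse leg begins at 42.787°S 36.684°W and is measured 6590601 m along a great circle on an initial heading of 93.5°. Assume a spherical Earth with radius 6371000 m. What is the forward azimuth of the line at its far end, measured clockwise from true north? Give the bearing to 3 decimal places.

The arc subtends δ = 6590601/6371000 = 1.034469 rad at the centre.
Converting: φ₁ = -0.746774 rad, θ = 1.631883 rad.
sin φ₂ = sin φ₁ cos δ + cos φ₁ sin δ cos θ = (-0.679275)(0.510983) + (0.733884)(0.859591)(-0.061049) = -0.385609
φ₂ = asin(-0.385609) = -0.395868 rad = -22.682°.
Δλ = atan2( sin θ sin δ cos φ₁ , cos δ − sin φ₁ sin φ₂ ) = atan2(0.629663, 0.249048) = 1.194153 rad = 68.420°.
λ₂ = -36.684° + 68.420° = 31.736°.
The forward bearing on arrival equals the back-azimuth from the destination plus 180°.
Back-azimuth from P₂ (-22.682°, 31.736°) to P₁ (-42.787°, -36.684°), with Δλ' = λ₁ − λ₂ = -68.420°: atan2( sin Δλ' cos φ₁ , cos φ₂ sin φ₁ − sin φ₂ cos φ₁ cos Δλ' ) = 232.553°.
Final bearing = (232.553° + 180°) mod 360° = 52.553°.

final bearing 52.553°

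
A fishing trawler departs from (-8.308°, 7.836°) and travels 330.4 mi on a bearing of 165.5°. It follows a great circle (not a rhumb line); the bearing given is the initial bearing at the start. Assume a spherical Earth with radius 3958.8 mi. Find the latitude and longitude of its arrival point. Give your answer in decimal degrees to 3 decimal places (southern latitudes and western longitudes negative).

latitude -12.935°, longitude 9.063°

Central angle δ = d/R = 0.083460 rad.
Converting: φ₁ = -0.145002 rad, θ = 2.888520 rad.
Applying the spherical law of cosines for sides, sin φ₂ = sin φ₁ cos δ + cos φ₁ sin δ cos θ = -0.223852, so φ₂ = -12.935°.
Then Δλ = atan2(0.020653, 0.964174) = 0.021417 rad, from sin θ sin δ cos φ₁ over cos δ − sin φ₁ sin φ₂.
λ₂ = λ₁ + Δλ = 9.063°.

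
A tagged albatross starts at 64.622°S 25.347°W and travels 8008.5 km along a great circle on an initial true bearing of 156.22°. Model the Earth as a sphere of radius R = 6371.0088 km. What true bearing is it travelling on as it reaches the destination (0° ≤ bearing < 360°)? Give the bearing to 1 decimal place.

δ = 8008.5/6371.0088 = 1.257022 rad (72.0221°).
With φ₁ = -64.622° = -1.127867 rad and θ = 156.22° = 2.726553 rad:
sin φ₂ = sin φ₁ cos δ + cos φ₁ sin δ cos θ = (-0.903500)(0.308651) + (0.428588)(0.951175)(-0.915100) = -0.651918
φ₂ = asin(-0.651918) = -0.710111 rad = -40.686°.
For the longitude increment, Δλ = atan2( sin θ sin δ cos φ₁, cos δ − sin φ₁ sin φ₂ ) = atan2(0.164380, -0.280357) = 149.616°.
Hence λ₂ = -25.347° + 149.616° = 124.269°.
The forward bearing on arrival equals the back-azimuth from the destination plus 180°.
Back-azimuth from P₂ (-40.7°, 124.3°) to P₁ (-64.6°, -25.3°), with Δλ' = λ₁ − λ₂ = -149.6°: atan2( sin Δλ' cos φ₁ , cos φ₂ sin φ₁ − sin φ₂ cos φ₁ cos Δλ' ) = 193.2°.
Final bearing = (193.2° + 180°) mod 360° = 13.2°.

final bearing 13.2°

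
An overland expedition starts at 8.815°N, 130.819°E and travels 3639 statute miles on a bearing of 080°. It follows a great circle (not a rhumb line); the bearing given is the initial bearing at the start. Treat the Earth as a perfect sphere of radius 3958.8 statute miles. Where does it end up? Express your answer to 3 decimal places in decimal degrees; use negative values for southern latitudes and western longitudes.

latitude 13.260°, longitude -175.619°

Angular distance δ = d/R = 3639 / 3958.8 = 0.919218 rad.
Converting: φ₁ = 0.153851 rad, θ = 1.396263 rad.
sin φ₂ = sin φ₁ cos δ + cos φ₁ sin δ cos θ = (0.153245)(0.606442) + (0.988188)(0.795128)(0.173648) = 0.229376
φ₂ = asin(0.229376) = 0.231436 rad = 13.260°.
Δλ = atan2( sin θ sin δ cos φ₁ , cos δ − sin φ₁ sin φ₂ ) = atan2(0.773799, 0.571292) = 0.934829 rad = 53.562°.
λ₂ = 130.819° + 53.562° = 184.381°, normalized to (−180°, 180°] → -175.619°.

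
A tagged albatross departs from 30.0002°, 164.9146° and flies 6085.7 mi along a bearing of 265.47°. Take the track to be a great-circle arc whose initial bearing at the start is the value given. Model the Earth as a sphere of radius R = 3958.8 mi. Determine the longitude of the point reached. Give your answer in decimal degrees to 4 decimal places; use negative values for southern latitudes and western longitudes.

longitude 78.8481°

Central angle δ = d/R = 1.537259 rad.
With φ₁ = 30.0002° = 0.523602 rad and θ = 265.47° = 4.633326 rad:
Destination latitude: φ₂ = arcsin( sin φ₁ cos δ + cos φ₁ sin δ cos θ ) = arcsin(-0.051595) = -2.9575°.
Δλ = atan2( sin θ sin δ cos φ₁ , cos δ − sin φ₁ sin φ₂ ) = atan2(-0.862833, 0.059329) = -1.502144 rad = -86.0665°.
λ₂ = 164.9146° + -86.0665° = 78.8481°.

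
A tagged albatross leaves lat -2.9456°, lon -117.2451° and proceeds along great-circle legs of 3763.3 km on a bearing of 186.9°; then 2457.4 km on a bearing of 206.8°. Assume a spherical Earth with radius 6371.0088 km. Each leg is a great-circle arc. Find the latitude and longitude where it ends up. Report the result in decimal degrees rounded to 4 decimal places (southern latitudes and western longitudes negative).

latitude -55.1935°, longitude -139.3078°

Apply the spherical direct solution leg by leg, carrying full precision between legs.
Leg 1: from (-2.9456°, -117.2451°), δ = 3763.3/6371.0088 = 0.590691 rad, θ = 186.9° → φ = -36.5021°, λ = -122.0197°.
Leg 2: from (-36.5021°, -122.0197°), δ = 2457.4/6371.0088 = 0.385716 rad, θ = 206.8° → φ = -55.1935°, λ = -139.3078°.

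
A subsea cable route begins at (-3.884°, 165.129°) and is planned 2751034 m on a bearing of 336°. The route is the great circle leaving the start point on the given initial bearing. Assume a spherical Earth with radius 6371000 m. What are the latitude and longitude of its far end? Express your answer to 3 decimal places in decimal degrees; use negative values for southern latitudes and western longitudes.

Angular distance δ = d/R = 2751034 / 6371000 = 0.431806 rad.
With φ₁ = -3.884° = -0.067789 rad and θ = 336° = 5.864306 rad:
sin φ₂ = sin φ₁ cos δ + cos φ₁ sin δ cos θ = (-0.067737)(0.908212) + (0.997703)(0.418511)(0.913545) = 0.319932
φ₂ = asin(0.319932) = 0.325658 rad = 18.659°.
Δλ = atan2( sin θ sin δ cos φ₁ , cos δ − sin φ₁ sin φ₂ ) = atan2(-0.169833, 0.929883) = -0.180648 rad = -10.350°.
Hence λ₂ = 165.129° + -10.350° = 154.779°.

latitude 18.659°, longitude 154.779°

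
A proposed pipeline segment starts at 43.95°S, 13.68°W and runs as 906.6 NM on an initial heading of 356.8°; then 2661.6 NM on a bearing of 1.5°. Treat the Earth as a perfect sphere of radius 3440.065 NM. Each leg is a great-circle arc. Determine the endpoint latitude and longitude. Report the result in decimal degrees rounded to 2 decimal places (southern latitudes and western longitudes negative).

latitude 15.45°, longitude -13.54°

Apply the spherical direct solution leg by leg, carrying full precision between legs.
Leg 1: from (-43.95°, -13.68°), δ = 906.6/3440.065 = 0.263542 rad, θ = 356.8° → φ = -28.87°, λ = -14.63°.
Leg 2: from (-28.87°, -14.63°), δ = 2661.6/3440.065 = 0.773706 rad, θ = 1.5° → φ = 15.45°, λ = -13.54°.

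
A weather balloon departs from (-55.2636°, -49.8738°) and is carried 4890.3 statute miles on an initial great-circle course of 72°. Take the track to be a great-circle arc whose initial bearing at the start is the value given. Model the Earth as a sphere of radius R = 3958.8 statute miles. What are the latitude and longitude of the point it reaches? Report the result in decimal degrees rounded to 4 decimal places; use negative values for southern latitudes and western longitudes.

The arc subtends δ = 4890.3/3958.8 = 1.235299 rad at the centre.
Start latitude φ₁ = -0.964532 rad; initial bearing θ = 1.256637 rad.
sin φ₂ = sin φ₁ cos δ + cos φ₁ sin δ cos θ = (-0.821782)(0.329239) + (0.569802)(0.944247)(0.309017) = -0.104301
φ₂ = asin(-0.104301) = -0.104492 rad = -5.9869°.
Then Δλ = atan2(0.511700, 0.243526) = 1.126601 rad, from sin θ sin δ cos φ₁ over cos δ − sin φ₁ sin φ₂.
Hence λ₂ = -49.8738° + 64.5495° = 14.6757°.

latitude -5.9869°, longitude 14.6757°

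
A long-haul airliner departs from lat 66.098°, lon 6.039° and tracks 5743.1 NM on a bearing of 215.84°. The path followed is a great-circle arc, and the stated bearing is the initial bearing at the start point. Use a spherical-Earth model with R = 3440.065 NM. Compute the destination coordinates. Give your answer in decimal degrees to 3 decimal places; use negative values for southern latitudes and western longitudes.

latitude -24.641°, longitude -33.831°

δ = 5743.1/3440.065 = 1.669474 rad (95.6538°).
Converting: φ₁ = 1.153628 rad, θ = 3.767119 rad.
Applying the spherical law of cosines for sides, sin φ₂ = sin φ₁ cos δ + cos φ₁ sin δ cos θ = -0.416927, so φ₂ = -24.641°.
Then Δλ = atan2(-0.236085, 0.282654) = -0.695865 rad, from sin θ sin δ cos φ₁ over cos δ − sin φ₁ sin φ₂.
λ₂ = λ₁ + Δλ = -33.831°.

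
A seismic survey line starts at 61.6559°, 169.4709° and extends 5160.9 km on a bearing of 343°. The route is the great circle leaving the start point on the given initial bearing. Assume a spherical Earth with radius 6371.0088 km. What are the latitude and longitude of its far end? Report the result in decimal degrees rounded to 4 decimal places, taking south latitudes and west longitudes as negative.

Angular distance δ = d/R = 5160.9 / 6371.0088 = 0.810060 rad.
Start latitude φ₁ = 1.076098 rad; initial bearing θ = 5.986479 rad.
sin φ₂ = sin φ₁ cos δ + cos φ₁ sin δ cos θ = (0.880112)(0.689455) + (0.474766)(0.724329)(0.956305) = 0.935658
φ₂ = asin(0.935658) = 1.210119 rad = 69.3347°.
Δλ = atan2( sin θ sin δ cos φ₁ , cos δ − sin φ₁ sin φ₂ ) = atan2(-0.100543, -0.134029) = -2.497992 rad = -143.1244°.
Hence λ₂ = 169.4709° + -143.1244° = 26.3465°.

latitude 69.3347°, longitude 26.3465°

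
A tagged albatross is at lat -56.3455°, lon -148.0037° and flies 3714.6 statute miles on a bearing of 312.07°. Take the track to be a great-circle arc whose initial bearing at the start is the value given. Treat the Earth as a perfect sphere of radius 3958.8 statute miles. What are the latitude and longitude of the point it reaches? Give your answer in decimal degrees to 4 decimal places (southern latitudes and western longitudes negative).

latitude -11.1029°, longitude 174.3957°

Angular distance δ = d/R = 3714.6 / 3958.8 = 0.938315 rad.
Start latitude φ₁ = -0.983414 rad; initial bearing θ = 5.446649 rad.
Destination latitude: φ₂ = arcsin( sin φ₁ cos δ + cos φ₁ sin δ cos θ ) = arcsin(-0.192572) = -11.1029°.
Then Δλ = atan2(-0.331808, 0.430852) = -0.656255 rad, from sin θ sin δ cos φ₁ over cos δ − sin φ₁ sin φ₂.
λ₂ = -148.0037° + -37.6006° = -185.6043°, normalized to (−180°, 180°] → 174.3957°.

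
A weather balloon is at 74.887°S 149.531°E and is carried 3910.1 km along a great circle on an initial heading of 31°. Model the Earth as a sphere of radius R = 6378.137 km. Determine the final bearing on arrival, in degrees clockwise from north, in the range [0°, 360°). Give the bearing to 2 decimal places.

final bearing 10.31°

Angular distance δ = d/R = 3910.1 / 6378.137 = 0.613047 rad.
Converting: φ₁ = -1.307025 rad, θ = 0.541052 rad.
sin φ₂ = sin φ₁ cos δ + cos φ₁ sin δ cos θ = (-0.965413)(0.817898) + (0.260724)(0.575363)(0.857167) = -0.661026
φ₂ = asin(-0.661026) = -0.722185 rad = -41.378°.
Δλ = atan2( sin θ sin δ cos φ₁ , cos δ − sin φ₁ sin φ₂ ) = atan2(0.077261, 0.179735) = 0.405981 rad = 23.261°.
λ₂ = λ₁ + Δλ = 172.792°.
The forward bearing on arrival equals the back-azimuth from the destination plus 180°.
Back-azimuth from P₂ (-41.38°, 172.79°) to P₁ (-74.89°, 149.53°), with Δλ' = λ₁ − λ₂ = -23.26°: atan2( sin Δλ' cos φ₁ , cos φ₂ sin φ₁ − sin φ₂ cos φ₁ cos Δλ' ) = 190.31°.
Final bearing = (190.31° + 180°) mod 360° = 10.31°.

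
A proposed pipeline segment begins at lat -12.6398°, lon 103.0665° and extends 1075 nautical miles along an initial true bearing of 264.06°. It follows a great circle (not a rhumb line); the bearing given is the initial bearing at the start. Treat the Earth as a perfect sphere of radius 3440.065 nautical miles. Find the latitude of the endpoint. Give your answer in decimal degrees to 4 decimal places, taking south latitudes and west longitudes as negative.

The arc subtends δ = 1075/3440.065 = 0.312494 rad at the centre.
With φ₁ = -12.6398° = -0.220606 rad and θ = 264.06° = 4.608716 rad:
Applying the spherical law of cosines for sides, sin φ₂ = sin φ₁ cos δ + cos φ₁ sin δ cos θ = -0.239268, so φ₂ = -13.8433°.
Then Δλ = atan2(-0.298372, 0.899213) = -0.320383 rad, from sin θ sin δ cos φ₁ over cos δ − sin φ₁ sin φ₂.
λ₂ = 103.0665° + -18.3566° = 84.7099°.

latitude -13.8433°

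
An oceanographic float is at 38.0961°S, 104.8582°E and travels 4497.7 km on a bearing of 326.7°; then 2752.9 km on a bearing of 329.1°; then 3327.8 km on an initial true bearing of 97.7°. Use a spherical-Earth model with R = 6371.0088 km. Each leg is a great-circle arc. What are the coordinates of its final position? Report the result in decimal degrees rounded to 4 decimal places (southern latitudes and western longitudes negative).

Apply the spherical direct solution leg by leg, carrying full precision between legs.
Leg 1: from (-38.0961°, 104.8582°), δ = 4497.7/6371.0088 = 0.705964 rad, θ = 326.7° → φ = -2.4519°, λ = 83.9719°.
Leg 2: from (-2.4519°, 83.9719°), δ = 2752.9/6371.0088 = 0.432098 rad, θ = 329.1° → φ = 18.6726°, λ = 70.8509°.
Leg 3: from (18.6726°, 70.8509°), δ = 3327.8/6371.0088 = 0.522335 rad, θ = 97.7° → φ = 12.3651°, λ = 101.2585°.

latitude 12.3651°, longitude 101.2585°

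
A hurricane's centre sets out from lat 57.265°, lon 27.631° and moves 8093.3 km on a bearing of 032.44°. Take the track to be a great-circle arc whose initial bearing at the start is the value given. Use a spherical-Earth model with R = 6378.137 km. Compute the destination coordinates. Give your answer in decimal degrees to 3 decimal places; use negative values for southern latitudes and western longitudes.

δ = 8093.3/6378.137 = 1.268913 rad (72.7034°).
With φ₁ = 57.265° = 0.999463 rad and θ = 32.44° = 0.566185 rad:
Destination latitude: φ₂ = arcsin( sin φ₁ cos δ + cos φ₁ sin δ cos θ ) = arcsin(0.685833) = 43.301°.
Δλ = atan2( sin θ sin δ cos φ₁ , cos δ − sin φ₁ sin φ₂ ) = atan2(0.276952, -0.279590) = 2.360935 rad = 135.272°.
Hence λ₂ = 27.631° + 135.272° = 162.903°.

latitude 43.301°, longitude 162.903°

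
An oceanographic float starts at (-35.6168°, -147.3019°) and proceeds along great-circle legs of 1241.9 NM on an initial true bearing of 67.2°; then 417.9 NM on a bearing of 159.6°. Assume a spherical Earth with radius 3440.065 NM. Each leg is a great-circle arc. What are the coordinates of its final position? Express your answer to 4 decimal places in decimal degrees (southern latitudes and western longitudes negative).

Apply the spherical direct solution leg by leg, carrying full precision between legs.
Leg 1: from (-35.6168°, -147.3019°), δ = 1241.9/3440.065 = 0.361011 rad, θ = 67.2° → φ = -25.6931°, λ = -126.1190°.
Leg 2: from (-25.6931°, -126.1190°), δ = 417.9/3440.065 = 0.121480 rad, θ = 159.6° → φ = -32.1885°, λ = -123.2580°.

latitude -32.1885°, longitude -123.2580°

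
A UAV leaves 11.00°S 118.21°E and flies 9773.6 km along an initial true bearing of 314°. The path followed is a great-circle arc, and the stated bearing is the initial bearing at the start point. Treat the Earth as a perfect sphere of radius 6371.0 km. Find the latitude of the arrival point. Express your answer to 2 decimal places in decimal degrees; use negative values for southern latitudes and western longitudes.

latitude 42.41°

Angular distance δ = d/R = 9773.6 / 6371 = 1.534076 rad.
Start latitude φ₁ = -0.191986 rad; initial bearing θ = 5.480334 rad.
Applying the spherical law of cosines for sides, sin φ₂ = sin φ₁ cos δ + cos φ₁ sin δ cos θ = 0.674431, so φ₂ = 42.41°.
Then Δλ = atan2(-0.705648, 0.165399) = -1.340559 rad, from sin θ sin δ cos φ₁ over cos δ − sin φ₁ sin φ₂.
λ₂ = 118.21° + -76.81° = 41.40°.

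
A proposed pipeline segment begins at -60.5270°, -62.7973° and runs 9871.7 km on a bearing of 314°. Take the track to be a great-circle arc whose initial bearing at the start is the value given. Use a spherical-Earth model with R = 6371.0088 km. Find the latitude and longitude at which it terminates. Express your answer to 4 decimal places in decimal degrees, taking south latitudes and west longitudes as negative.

Angular distance δ = d/R = 9871.7 / 6371.0088 = 1.549472 rad.
Start latitude φ₁ = -1.056395 rad; initial bearing θ = 5.480334 rad.
sin φ₂ = sin φ₁ cos δ + cos φ₁ sin δ cos θ = (-0.870588)(0.021323) + (0.492013)(0.999773)(0.694658) = 0.323140
φ₂ = asin(0.323140) = 0.329046 rad = 18.8529°.
Then Δλ = atan2(-0.353844, 0.302645) = -0.863231 rad, from sin θ sin δ cos φ₁ over cos δ − sin φ₁ sin φ₂.
λ₂ = λ₁ + Δλ = -112.2568°.

latitude 18.8529°, longitude -112.2568°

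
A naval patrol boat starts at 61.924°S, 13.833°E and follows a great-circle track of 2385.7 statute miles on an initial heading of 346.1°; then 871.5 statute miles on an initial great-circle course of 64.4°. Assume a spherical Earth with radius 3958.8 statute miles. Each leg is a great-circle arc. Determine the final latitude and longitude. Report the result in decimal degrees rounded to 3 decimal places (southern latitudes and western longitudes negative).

Apply the spherical direct solution leg by leg, carrying full precision between legs.
Leg 1: from (-61.924°, 13.833°), δ = 2385.7/3958.8 = 0.602632 rad, θ = 346.1° → φ = -27.901°, λ = 4.970°.
Leg 2: from (-27.901°, 4.970°), δ = 871.5/3958.8 = 0.220142 rad, θ = 64.4° → φ = -21.917°, λ = 17.226°.

latitude -21.917°, longitude 17.226°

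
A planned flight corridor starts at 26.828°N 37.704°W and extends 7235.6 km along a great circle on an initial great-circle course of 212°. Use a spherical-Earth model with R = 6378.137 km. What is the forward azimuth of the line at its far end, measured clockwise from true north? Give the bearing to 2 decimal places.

δ = 7235.6/6378.137 = 1.134438 rad (64.9985°).
Converting: φ₁ = 0.468237 rad, θ = 3.700098 rad.
sin φ₂ = sin φ₁ cos δ + cos φ₁ sin δ cos θ = (0.451314)(0.422642) + (0.892365)(0.906297)(-0.848048) = -0.495113
φ₂ = asin(-0.495113) = -0.517965 rad = -29.677°.
Δλ = atan2( sin θ sin δ cos φ₁ , cos δ − sin φ₁ sin φ₂ ) = atan2(-0.428571, 0.646093) = -0.585687 rad = -33.557°.
Hence λ₂ = -37.704° + -33.557° = -71.261°.
The forward bearing on arrival equals the back-azimuth from the destination plus 180°.
Back-azimuth from P₂ (-29.68°, -71.26°) to P₁ (26.83°, -37.70°), with Δλ' = λ₁ − λ₂ = 33.56°: atan2( sin Δλ' cos φ₁ , cos φ₂ sin φ₁ − sin φ₂ cos φ₁ cos Δλ' ) = 32.98°.
Final bearing = (32.98° + 180°) mod 360° = 212.98°.

final bearing 212.98°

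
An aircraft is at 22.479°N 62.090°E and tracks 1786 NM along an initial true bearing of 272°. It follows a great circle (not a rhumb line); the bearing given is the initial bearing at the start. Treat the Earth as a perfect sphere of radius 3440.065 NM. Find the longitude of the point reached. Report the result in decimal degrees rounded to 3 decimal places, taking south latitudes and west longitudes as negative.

Angular distance δ = d/R = 1786 / 3440.065 = 0.519176 rad.
With φ₁ = 22.479° = 0.392333 rad and θ = 272° = 4.747296 rad:
Applying the spherical law of cosines for sides, sin φ₂ = sin φ₁ cos δ + cos φ₁ sin δ cos θ = 0.347963, so φ₂ = 20.363°.
For the longitude increment, Δλ = atan2( sin θ sin δ cos φ₁, cos δ − sin φ₁ sin φ₂ ) = atan2(-0.458187, 0.735186) = -31.932°.
Hence λ₂ = 62.090° + -31.932° = 30.158°.

longitude 30.158°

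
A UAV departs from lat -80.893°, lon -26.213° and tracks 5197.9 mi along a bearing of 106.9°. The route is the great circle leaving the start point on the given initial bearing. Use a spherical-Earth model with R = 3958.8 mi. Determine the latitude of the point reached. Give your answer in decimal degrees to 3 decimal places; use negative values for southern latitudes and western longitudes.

latitude -17.231°

Angular distance δ = d/R = 5197.9 / 3958.8 = 1.312999 rad.
Start latitude φ₁ = -1.411849 rad; initial bearing θ = 1.865757 rad.
sin φ₂ = sin φ₁ cos δ + cos φ₁ sin δ cos θ = (-0.987394)(0.254951) + (0.158279)(0.966954)(-0.290702) = -0.296229
φ₂ = asin(-0.296229) = -0.300742 rad = -17.231°.
Δλ = atan2( sin θ sin δ cos φ₁ , cos δ − sin φ₁ sin φ₂ ) = atan2(0.146439, -0.037544) = 1.821768 rad = 104.380°.
Hence λ₂ = -26.213° + 104.380° = 78.167°.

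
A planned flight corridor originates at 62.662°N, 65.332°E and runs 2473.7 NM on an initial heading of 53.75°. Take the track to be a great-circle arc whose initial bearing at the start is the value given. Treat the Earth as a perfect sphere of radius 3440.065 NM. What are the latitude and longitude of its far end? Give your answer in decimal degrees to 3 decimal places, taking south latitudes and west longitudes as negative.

Angular distance δ = d/R = 2473.7 / 3440.065 = 0.719085 rad.
Start latitude φ₁ = 1.093658 rad; initial bearing θ = 0.938114 rad.
sin φ₂ = sin φ₁ cos δ + cos φ₁ sin δ cos θ = (0.888313)(0.752409) + (0.459239)(0.658697)(0.591310) = 0.847245
φ₂ = asin(0.847245) = 1.010777 rad = 57.913°.
Then Δλ = atan2(0.243949, -0.000210) = 1.571657 rad, from sin θ sin δ cos φ₁ over cos δ − sin φ₁ sin φ₂.
λ₂ = λ₁ + Δλ = 155.381°.

latitude 57.913°, longitude 155.381°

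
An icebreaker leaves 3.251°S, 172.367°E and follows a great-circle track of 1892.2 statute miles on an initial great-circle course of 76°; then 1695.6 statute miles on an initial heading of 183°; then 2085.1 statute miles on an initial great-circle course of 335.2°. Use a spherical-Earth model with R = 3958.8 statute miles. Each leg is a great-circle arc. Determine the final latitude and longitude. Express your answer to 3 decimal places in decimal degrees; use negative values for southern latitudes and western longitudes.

latitude 6.651°, longitude -174.663°

Apply the spherical direct solution leg by leg, carrying full precision between legs.
Leg 1: from (-3.251°, 172.367°), δ = 1892.2/3958.8 = 0.477973 rad, θ = 76° → φ = 3.483°, λ = -161.072°.
Leg 2: from (3.483°, -161.072°), δ = 1695.6/3958.8 = 0.428312 rad, θ = 183° → φ = -21.023°, λ = -162.407°.
Leg 3: from (-21.023°, -162.407°), δ = 2085.1/3958.8 = 0.526700 rad, θ = 335.2° → φ = 6.651°, λ = -174.663°.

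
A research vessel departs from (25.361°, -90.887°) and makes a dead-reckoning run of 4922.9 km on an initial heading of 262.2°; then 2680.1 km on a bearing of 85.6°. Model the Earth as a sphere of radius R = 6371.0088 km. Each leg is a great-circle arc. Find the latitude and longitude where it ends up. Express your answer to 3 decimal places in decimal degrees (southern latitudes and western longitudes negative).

latitude 13.436°, longitude -111.306°

Apply the spherical direct solution leg by leg, carrying full precision between legs.
Leg 1: from (25.361°, -90.887°), δ = 4922.9/6371.0088 = 0.772703 rad, θ = 262.2° → φ = 12.772°, λ = -136.054°.
Leg 2: from (12.772°, -136.054°), δ = 2680.1/6371.0088 = 0.420671 rad, θ = 85.6° → φ = 13.436°, λ = -111.306°.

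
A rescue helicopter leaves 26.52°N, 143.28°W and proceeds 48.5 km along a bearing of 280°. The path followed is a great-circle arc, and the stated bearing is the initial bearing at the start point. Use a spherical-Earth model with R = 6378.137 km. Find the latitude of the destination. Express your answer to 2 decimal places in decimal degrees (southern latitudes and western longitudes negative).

Angular distance δ = d/R = 48.5 / 6378.137 = 0.007604 rad.
Start latitude φ₁ = 0.462861 rad; initial bearing θ = 4.886922 rad.
Destination latitude: φ₂ = arcsin( sin φ₁ cos δ + cos φ₁ sin δ cos θ ) = arcsin(0.447679) = 26.59°.
For the longitude increment, Δλ = atan2( sin θ sin δ cos φ₁, cos δ − sin φ₁ sin φ₂ ) = atan2(-0.006701, 0.800078) = -0.48°.
λ₂ = λ₁ + Δλ = -143.76°.

latitude 26.59°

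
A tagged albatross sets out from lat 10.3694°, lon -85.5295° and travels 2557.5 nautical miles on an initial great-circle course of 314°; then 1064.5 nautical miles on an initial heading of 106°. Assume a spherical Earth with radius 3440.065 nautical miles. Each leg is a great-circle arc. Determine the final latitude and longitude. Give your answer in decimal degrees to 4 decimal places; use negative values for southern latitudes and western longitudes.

Apply the spherical direct solution leg by leg, carrying full precision between legs.
Leg 1: from (10.3694°, -85.5295°), δ = 2557.5/3440.065 = 0.743445 rad, θ = 314° → φ = 36.5117°, λ = -122.8129°.
Leg 2: from (36.5117°, -122.8129°), δ = 1064.5/3440.065 = 0.309442 rad, θ = 106° → φ = 29.9512°, λ = -103.0670°.

latitude 29.9512°, longitude -103.0670°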